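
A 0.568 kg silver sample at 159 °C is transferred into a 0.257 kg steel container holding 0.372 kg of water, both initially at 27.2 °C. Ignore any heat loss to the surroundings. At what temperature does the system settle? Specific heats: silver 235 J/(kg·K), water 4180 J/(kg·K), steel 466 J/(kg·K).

T_f ≈ 36.9 °C

Conservation of energy gives ΣQ = 0:
0.568·235·(T − 159) + 0.372·4180·(T − 27.2) + 0.257·466·(T − 27.2) = 0
133.48(T − 159) + 1555(T − 27.2) + 119.76(T − 27.2) = 0
1808.2 T = 66776
T ≈ 36.93 °C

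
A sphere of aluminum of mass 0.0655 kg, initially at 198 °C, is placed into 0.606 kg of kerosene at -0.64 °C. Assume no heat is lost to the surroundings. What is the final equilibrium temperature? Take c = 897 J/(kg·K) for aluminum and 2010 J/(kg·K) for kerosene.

Setting the total heat transfer to zero:
0.0655*897*(T − 198) + 0.606*2010*(T − (-0.64)) = 0
(58.75 + 1218.1) T = 58.75*198 + 1218.1*(-0.64)
T = 10854/1276.8 ≈ 8.50 °C

T_f ≈ 8.5 °C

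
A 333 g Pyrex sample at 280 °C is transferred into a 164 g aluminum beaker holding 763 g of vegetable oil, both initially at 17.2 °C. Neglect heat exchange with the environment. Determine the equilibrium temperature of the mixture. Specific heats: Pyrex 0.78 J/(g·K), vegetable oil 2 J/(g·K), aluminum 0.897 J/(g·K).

Taking heat into each body as positive, Σ m c ΔT = 0:
333·0.78·(T − 280) + 763·2·(T − 17.2) + 164·0.897·(T − 17.2) = 0
(259.74 + 1526 + 147.11) T = 259.74·280 + 1526·17.2 + 147.11·17.2
T ≈ 52.52 °C

T_f ≈ 52.5 °C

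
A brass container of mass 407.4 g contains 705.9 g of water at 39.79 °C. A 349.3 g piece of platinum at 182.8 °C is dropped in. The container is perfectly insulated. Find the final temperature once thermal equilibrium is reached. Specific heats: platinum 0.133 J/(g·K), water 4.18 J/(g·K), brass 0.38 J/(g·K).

T_f ≈ 41.9 °C

T_f is the heat-capacity-weighted average of the initial temperatures:
T_f = (46.46·182.8 + 2950.7·39.79 + 154.81·39.79) / (46.46 + 2950.7 + 154.81)
    = 132059 / 3151.9 ≈ 41.90 °C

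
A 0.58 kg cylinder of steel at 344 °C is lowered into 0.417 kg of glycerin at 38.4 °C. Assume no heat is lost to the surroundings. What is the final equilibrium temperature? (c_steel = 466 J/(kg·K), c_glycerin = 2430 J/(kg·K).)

Conservation of energy gives ΣQ = 0:
0.58·466·(T − 344) + 0.417·2430·(T − 38.4) = 0
(270.28 + 1013.3) T = 270.28·344 + 1013.3·38.4
T = 131887 / 1283.6 = 103 °C

T_f ≈ 102.7 °C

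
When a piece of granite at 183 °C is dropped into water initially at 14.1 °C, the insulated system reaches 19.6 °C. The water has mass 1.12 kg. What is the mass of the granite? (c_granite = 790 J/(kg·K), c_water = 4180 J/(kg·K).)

m ≈ 0.199 kg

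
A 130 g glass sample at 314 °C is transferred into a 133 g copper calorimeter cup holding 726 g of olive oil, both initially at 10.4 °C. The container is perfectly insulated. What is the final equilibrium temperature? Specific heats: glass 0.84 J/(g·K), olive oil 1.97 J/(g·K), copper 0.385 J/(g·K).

Conservation of energy gives ΣQ = 0:
130·0.84·(T − 314) + 726·1.97·(T − 10.4) + 133·0.385·(T − 10.4) = 0
(109.2 + 1430.2 + 51.2) T = 109.2·314 + 1430.2·10.4 + 51.2·10.4
T = 49696/1590.6 ≈ 31.24 °C

T_f ≈ 31.2 °C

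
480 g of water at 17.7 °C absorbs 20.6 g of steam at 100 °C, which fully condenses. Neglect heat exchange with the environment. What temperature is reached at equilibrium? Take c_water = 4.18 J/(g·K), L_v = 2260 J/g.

Taking heat into each body as positive, Σ m c ΔT = 0:
condense steam: −20.6·2260 = −46556
  condensate cools 100→T: 20.6·4.18·(T − 100) = 86.11(T − 100)
  original water: 2006.4(T − 17.7)
2092.5 T = 46556 + 8610.8 + 35513 = 90680
T ≈ 43.34 °C (< 100 °C, so full condensation is consistent).

T_f ≈ 43.3 °C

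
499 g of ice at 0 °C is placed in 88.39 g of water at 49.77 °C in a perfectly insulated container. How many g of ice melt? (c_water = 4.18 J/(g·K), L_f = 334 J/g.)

Cooling the water to 0 °C releases 88.39·4.18·49.77 = 18389 J.
Melting all 499 g of ice would need 499·334 = 166666 J.
That's not enough to melt it all — equilibrium is at 0 °C with ice remaining.
Mass melted = 18389/334 ≈ 55.06 g.

m_melted ≈ 55.1 g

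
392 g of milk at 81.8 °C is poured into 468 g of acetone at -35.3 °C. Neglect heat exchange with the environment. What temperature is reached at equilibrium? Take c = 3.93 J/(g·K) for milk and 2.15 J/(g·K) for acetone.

T_f is the heat-capacity-weighted average of the initial temperatures:
T_f = (1540.6×81.8 + 1006.2×(-35.3)) / (1540.6 + 1006.2)
    = 90499 / 2546.8 ≈ 35.53 °C

T_f ≈ 35.5 °C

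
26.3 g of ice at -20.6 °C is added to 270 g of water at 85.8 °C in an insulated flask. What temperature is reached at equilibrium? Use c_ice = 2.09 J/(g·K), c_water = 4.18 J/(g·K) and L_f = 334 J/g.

Sum of m c ΔT and latent-heat terms is zero:
warm ice to 0 °C: 26.3·2.09·(0 − (-20.6)) = 1132.3
  melt ice: 26.3·334 = 8784.2
  warm the meltwater: 109.93 T
  water cools: 270·4.18·(T − 85.8) = 1128.6(T − 85.8)
1238.5 T = 96834 − 9916.5 = 86917
T ≈ 70.18 °C (positive, so assuming full melt was valid).

T_f ≈ 70.2 °C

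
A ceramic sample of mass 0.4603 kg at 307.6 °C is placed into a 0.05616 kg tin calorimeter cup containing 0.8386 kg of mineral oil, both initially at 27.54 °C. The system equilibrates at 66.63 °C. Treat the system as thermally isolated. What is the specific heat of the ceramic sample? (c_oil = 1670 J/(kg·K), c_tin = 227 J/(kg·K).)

c ≈ 498 J/(kg·K)

Setting the total heat transfer to zero:
0.4603×c×(66.63 − 307.6) + 0.8386×1670×(66.63 − 27.54) + 0.05616×227×(66.63 − 27.54) = 0
-110.92 c = -55242
c = -55242/-110.92 ≈ 498 J/(kg·K)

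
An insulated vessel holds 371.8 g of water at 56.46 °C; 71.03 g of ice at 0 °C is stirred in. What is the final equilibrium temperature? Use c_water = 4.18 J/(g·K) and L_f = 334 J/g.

T_f ≈ 34.6 °C

Setting the total heat transfer to zero:
latent heat to melt: 71.03·334 = 23724; warm the meltwater: 296.91 T; water cools: 371.8·4.18·(T − 56.46) = 1554.1(T − 56.46)
1851 T = 87746 − 23724 = 64022
T ≈ 34.59 °C (positive, so assuming full melt was valid).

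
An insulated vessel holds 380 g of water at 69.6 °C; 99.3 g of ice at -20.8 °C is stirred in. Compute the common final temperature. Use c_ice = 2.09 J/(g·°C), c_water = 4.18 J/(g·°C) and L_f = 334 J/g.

Taking heat into each body as positive, Σ m c ΔT = 0:
ice -20.8→0 °C: 99.3·2.09·20.8 = 4316.8
  fusion: m_ice L_f = 99.3·334 = 33166
  meltwater 0→T: 99.3·4.18·T = 415.07 T
  water: 1588.4(T − 69.6)
2003.5 T = 110553 − 37483 = 73070
T ≈ 36.47 °C. Since T > 0 °C, the all-ice-melts assumption holds.

T_f ≈ 36.5 °C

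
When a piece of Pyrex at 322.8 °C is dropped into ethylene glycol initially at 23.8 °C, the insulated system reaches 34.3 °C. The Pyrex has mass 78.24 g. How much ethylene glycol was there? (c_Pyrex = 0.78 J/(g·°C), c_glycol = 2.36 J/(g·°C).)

m ≈ 711 g

|Q_Pyrex| = |Q_glycol|:
78.24×0.78×(322.8 − 34.3) = m×2.36×(34.3 − 23.8)
24.78 m = 17606  ⇒  m ≈ 710.5 g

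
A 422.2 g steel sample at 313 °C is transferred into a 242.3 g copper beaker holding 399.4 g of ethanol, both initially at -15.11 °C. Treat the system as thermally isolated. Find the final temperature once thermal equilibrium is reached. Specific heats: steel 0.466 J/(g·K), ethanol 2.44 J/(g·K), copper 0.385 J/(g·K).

T_f ≈ 35.9 °C

Conservation of energy gives ΣQ = 0:
422.2×0.466×(T − 313) + 399.4×2.44×(T − (-15.11)) + 242.3×0.385×(T − (-15.11)) = 0
196.75(T − 313) + 974.54(T − (-15.11)) + 93.29(T − (-15.11)) = 0
(196.75 + 974.54 + 93.29) T = 196.75×313 + 974.54×(-15.11) + 93.29×(-15.11)
T = 45446/1264.6 ≈ 35.94 °C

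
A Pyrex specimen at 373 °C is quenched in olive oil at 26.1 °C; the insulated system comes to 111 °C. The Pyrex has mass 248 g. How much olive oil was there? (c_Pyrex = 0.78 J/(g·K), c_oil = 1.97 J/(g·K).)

m ≈ 303 g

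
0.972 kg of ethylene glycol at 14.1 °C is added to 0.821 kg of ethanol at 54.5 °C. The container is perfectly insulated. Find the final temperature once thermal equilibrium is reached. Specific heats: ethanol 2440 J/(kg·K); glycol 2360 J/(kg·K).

T_f ≈ 32.9 °C

|Q_ethanol| = |Q_glycol|:
0.821·2440·(54.5 − T) = 0.972·2360·(T − 14.1)
2003.2(54.5 − T) = 2293.9(T − 14.1)
4297.2 T = 141521  ⇒  T ≈ 32.93 °C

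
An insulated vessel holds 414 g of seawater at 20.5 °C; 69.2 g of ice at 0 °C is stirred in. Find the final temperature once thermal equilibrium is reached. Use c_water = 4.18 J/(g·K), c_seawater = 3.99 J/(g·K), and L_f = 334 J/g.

T_f ≈ 5.5 °C

Sum of m c ΔT and latent-heat terms is zero:
fusion: m_ice L_f = 69.2×334 = 23113; warm the meltwater: 289.26 T; seawater cools: 414×3.99×(T − 20.5) = 1651.9(T − 20.5)
1941.1 T = 33863 − 23113 = 10750
T ≈ 5.54 °C — above 0 °C, consistent with complete melting.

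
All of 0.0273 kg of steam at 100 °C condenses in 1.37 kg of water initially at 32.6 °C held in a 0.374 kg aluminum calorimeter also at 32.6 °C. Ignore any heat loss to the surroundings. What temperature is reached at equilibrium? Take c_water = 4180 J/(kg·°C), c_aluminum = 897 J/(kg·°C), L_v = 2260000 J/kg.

T_f ≈ 43.8 °C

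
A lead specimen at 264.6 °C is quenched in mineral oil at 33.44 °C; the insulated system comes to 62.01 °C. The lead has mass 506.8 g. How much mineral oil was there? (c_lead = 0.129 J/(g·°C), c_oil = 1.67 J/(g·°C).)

Conservation of energy gives ΣQ = 0:
506.8·0.129·(62.01 − 264.6) + m·1.67·(62.01 − 33.44) = 0
47.71 m = 13245
m = 13245/47.71 ≈ 277.6 g

m ≈ 278 g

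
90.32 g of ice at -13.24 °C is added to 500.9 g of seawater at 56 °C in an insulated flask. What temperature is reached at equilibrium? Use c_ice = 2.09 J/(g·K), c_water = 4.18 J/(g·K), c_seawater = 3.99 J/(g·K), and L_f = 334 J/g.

Let T be the final temperature. ΣQ_i = 0:
ice -13.24→0 °C: 90.32·2.09·13.24 = 2499.3
  fusion: m_ice L_f = 90.32·334 = 30167
  warm the meltwater: 377.54 T
  seawater cools: 500.9·3.99·(T − 56) = 1998.6(T − 56)
2376.1 T = 111921 − 32666 = 79255
T ≈ 33.35 °C — above 0 °C, consistent with complete melting.

T_f ≈ 33.4 °C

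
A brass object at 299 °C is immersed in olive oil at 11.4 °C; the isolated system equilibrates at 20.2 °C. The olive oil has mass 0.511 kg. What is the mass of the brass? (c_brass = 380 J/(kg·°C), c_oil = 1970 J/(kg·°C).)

Heat lost by the brass = heat gained by the oil:
m·380·(299 − 20.2) = 0.511·1970·(20.2 − 11.4)
105944 m = 8858.7  ⇒  m ≈ 0.08362 kg

m ≈ 0.0836 kg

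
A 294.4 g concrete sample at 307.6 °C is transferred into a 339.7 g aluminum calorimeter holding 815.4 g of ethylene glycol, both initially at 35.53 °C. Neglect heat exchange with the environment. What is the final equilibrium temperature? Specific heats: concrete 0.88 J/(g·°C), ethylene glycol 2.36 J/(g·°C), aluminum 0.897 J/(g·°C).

T_f ≈ 63.9 °C

Let T be the final temperature. ΣQ_i = 0:
294.4·0.88·(T − 307.6) + 815.4·2.36·(T − 35.53) + 339.7·0.897·(T − 35.53) = 0
259.07(T − 307.6) + 1924.3(T − 35.53) + 304.71(T − 35.53) = 0
(259.07 + 1924.3 + 304.71) T = 259.07·307.6 + 1924.3·35.53 + 304.71·35.53
T = 158889 / 2488.1 = 63.9 °C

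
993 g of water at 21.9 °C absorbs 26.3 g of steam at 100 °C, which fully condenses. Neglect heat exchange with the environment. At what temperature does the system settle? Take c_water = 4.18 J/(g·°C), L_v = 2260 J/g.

T_f ≈ 37.9 °C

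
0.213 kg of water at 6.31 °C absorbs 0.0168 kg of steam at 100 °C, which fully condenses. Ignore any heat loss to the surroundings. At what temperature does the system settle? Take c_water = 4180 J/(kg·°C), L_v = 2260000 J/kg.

Setting the total heat transfer to zero:
latent heat released on condensation: 0.0168×2260000 = 37968; condensate cools 100→T: 0.0168×4180×(T − 100) = 70.22(T − 100); water warms: 0.213×4180×(T − 6.31) = 890.34(T − 6.31)
960.56 T = 37968 + 7022.4 + 5618 = 50608
T ≈ 52.69 °C — below 100 °C, confirming all the steam condensed.

T_f ≈ 52.7 °C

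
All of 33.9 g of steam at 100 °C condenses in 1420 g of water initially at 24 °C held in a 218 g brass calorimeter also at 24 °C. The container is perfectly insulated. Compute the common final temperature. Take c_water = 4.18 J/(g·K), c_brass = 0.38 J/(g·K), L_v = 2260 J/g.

T_f ≈ 38.2 °C

Energy conservation, ΣQ = 0:
condense steam: −33.9·2260 = −76614; condensate cools 100→T: 33.9·4.18·(T − 100) = 141.7(T − 100); original water: 5935.6(T − 24); brass cup: 218·0.38·(T − 24) = 82.84(T − 24)
6160.1 T = 76614 + 14170 + 144443 = 235227
T ≈ 38.19 °C, under the boiling point, so the assumption holds.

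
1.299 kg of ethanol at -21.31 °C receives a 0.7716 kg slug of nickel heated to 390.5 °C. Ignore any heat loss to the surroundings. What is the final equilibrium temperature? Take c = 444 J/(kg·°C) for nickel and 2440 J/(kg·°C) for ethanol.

Taking heat into each body as positive, Σ m c ΔT = 0:
0.7716*444*(T − 390.5) + 1.299*2440*(T − (-21.31)) = 0
342.59(T − 390.5) + 3169.6(T − (-21.31)) = 0
(342.59 + 3169.6) T = 342.59*390.5 + 3169.6*(-21.31)
T = 66238 / 3512.2 = 18.9 °C

T_f ≈ 18.9 °C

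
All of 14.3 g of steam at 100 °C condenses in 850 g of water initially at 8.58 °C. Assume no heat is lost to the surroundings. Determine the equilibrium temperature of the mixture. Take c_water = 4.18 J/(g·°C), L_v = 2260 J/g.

T_f ≈ 19.0 °C

Setting the total heat transfer to zero:
latent heat released on condensation: 14.3·2260 = 32318
  condensate cools 100→T: 14.3·4.18·(T − 100) = 59.77(T − 100)
  water warms: 850·4.18·(T − 8.58) = 3553(T − 8.58)
3612.8 T = 32318 + 5977.4 + 30485 = 68780
T ≈ 19.04 °C (< 100 °C, so full condensation is consistent).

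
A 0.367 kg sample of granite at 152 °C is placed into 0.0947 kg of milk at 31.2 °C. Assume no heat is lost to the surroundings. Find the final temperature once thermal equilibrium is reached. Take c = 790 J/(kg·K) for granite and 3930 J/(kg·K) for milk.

T_f ≈ 84.1 °C

With ΣQ=0 the equilibrium temperature is the m·c-weighted mean:
T_f = (289.93×152 + 372.17×31.2) / (289.93 + 372.17)
    = 55681 / 662.1 ≈ 84.10 °C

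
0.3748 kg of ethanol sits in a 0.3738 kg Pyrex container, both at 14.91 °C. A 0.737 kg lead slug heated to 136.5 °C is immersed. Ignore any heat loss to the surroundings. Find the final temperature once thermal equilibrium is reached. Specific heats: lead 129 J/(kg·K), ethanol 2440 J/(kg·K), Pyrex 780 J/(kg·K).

Energy conservation, ΣQ = 0:
0.737×129×(T − 136.5) + 0.3748×2440×(T − 14.91) + 0.3738×780×(T − 14.91) = 0
(95.07 + 914.51 + 291.56) T = 95.07×136.5 + 914.51×14.91 + 291.56×14.91
T ≈ 23.79 °C

T_f ≈ 23.8 °C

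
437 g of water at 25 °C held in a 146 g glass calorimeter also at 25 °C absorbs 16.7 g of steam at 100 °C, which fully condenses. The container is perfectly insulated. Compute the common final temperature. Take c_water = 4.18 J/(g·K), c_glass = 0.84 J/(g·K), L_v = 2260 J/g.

Taking heat into each body as positive, Σ m c ΔT = 0:
latent heat released on condensation: 16.7×2260 = 37742
  condensed water 100 °C→T: 69.81(T − 100)
  water warms: 437×4.18×(T − 25) = 1826.7(T − 25)
  glass cup: 146×0.84×(T − 25) = 122.64(T − 25)
2019.1 T = 37742 + 6980.6 + 48732 = 93455
T ≈ 46.29 °C (< 100 °C, so full condensation is consistent).

T_f ≈ 46.3 °C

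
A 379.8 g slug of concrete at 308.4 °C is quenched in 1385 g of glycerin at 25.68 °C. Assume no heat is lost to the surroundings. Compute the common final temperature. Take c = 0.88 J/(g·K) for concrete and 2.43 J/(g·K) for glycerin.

T_f is the heat-capacity-weighted average of the initial temperatures:
T_f = (334.22×308.4 + 3365.6×25.68) / (334.22 + 3365.6)
    = 189502 / 3699.8 ≈ 51.22 °C

T_f ≈ 51.2 °C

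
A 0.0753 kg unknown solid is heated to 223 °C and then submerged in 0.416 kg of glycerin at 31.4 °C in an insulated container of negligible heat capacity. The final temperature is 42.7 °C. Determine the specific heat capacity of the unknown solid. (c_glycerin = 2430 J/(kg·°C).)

c ≈ 841 J/(kg·°C)

Setting the total heat transfer to zero:
0.0753×c×(42.7 − 223) + 0.416×2430×(42.7 − 31.4) = 0
-13.58 c = -11423
c = -11423/-13.58 ≈ 841.4 J/(kg·°C)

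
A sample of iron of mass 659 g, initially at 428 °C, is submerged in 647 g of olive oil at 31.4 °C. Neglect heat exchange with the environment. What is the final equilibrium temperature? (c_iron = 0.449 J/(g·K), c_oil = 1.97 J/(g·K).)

T_f ≈ 106.1 °C

Setting the total heat transfer to zero:
659×0.449×(T − 428) + 647×1.97×(T − 31.4) = 0
295.89(T − 428) + 1274.6(T − 31.4) = 0
1570.5 T = 166663
T = 166663/1570.5 ≈ 106.12 °C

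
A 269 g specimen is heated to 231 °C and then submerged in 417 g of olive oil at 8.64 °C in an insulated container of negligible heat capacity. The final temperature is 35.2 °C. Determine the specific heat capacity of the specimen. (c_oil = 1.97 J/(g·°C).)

m_s c (T_s − T_f) = m_oil c_oil (T_f − T_0):
269·c·(231 − 35.2) = 417·1.97·(35.2 − 8.64)
52670 c = 21819  ⇒  c ≈ 0.4143 J/(g·°C)

c ≈ 0.414 J/(g·°C)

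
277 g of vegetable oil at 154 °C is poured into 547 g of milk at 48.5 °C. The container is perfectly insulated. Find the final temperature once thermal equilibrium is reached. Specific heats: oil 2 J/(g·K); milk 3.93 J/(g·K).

Heat gained plus heat lost sum to zero:
277*2*(T − 154) + 547*3.93*(T − 48.5) = 0
554(T − 154) + 2149.7(T − 48.5) = 0
(554 + 2149.7) T = 554*154 + 2149.7*48.5
T = 189577/2703.7 ≈ 70.12 °C

T_f ≈ 70.1 °C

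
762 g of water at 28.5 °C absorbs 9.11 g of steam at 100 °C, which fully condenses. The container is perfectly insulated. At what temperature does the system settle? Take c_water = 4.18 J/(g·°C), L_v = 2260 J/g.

Taking heat into each body as positive, Σ m c ΔT = 0:
steam→water at 100 °C releases m L_v = 9.11×2260 = 20589
  condensed water 100 °C→T: 38.08(T − 100)
  original water: 3185.2(T − 28.5)
3223.2 T = 20589 + 3808 + 90777 = 115174
T ≈ 35.73 °C — below 100 °C, confirming all the steam condensed.

T_f ≈ 35.7 °C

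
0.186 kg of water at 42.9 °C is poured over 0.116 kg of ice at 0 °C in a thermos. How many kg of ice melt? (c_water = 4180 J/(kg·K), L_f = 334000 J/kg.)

m_melted ≈ 0.0999 kg

Heat available from the water dropping to 0 °C: 0.186·4180·42.9 = 33354 J.
Melting all 0.116 kg of ice would need 0.116·334000 = 38744 J.
Since 33354 < 38744 J, not all the ice melts; equilibrium is at 0 °C.
m_melt = 33354 / L_f = 0.09986 kg.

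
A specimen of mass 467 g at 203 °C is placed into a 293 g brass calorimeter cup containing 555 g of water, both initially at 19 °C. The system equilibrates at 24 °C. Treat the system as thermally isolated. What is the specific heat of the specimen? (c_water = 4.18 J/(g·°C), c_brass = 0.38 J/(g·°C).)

c ≈ 0.145 J/(g·°C)

Heat gained plus heat lost sum to zero:
467×c×(24 − 203) + 555×4.18×(24 − 19) + 293×0.38×(24 − 19) = 0
-83593 c = -12156
c = -12156/-83593 ≈ 0.1454 J/(g·°C)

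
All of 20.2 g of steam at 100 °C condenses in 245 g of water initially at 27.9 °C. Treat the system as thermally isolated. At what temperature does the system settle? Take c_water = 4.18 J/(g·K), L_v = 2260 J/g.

T_f ≈ 74.6 °C

Conservation of energy gives ΣQ = 0:
steam→water at 100 °C releases m L_v = 20.2×2260 = 45652
  condensate cools 100→T: 20.2×4.18×(T − 100) = 84.44(T − 100)
  water warms: 245×4.18×(T − 27.9) = 1024.1(T − 27.9)
1108.5 T = 45652 + 8443.6 + 28572 = 82668
T ≈ 74.57 °C, under the boiling point, so the assumption holds.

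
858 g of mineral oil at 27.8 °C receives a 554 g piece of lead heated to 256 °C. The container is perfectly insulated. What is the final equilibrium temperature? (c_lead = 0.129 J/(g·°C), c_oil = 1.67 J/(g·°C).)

T_f ≈ 38.6 °C

Heat gained plus heat lost sum to zero:
554×0.129×(T − 256) + 858×1.67×(T − 27.8) = 0
71.47(T − 256) + 1432.9(T − 27.8) = 0
(71.47 + 1432.9) T = 71.47×256 + 1432.9×27.8
T ≈ 38.64 °C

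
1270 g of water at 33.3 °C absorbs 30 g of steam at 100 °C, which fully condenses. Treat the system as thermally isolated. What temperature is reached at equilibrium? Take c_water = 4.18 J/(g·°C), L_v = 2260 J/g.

T_f ≈ 47.3 °C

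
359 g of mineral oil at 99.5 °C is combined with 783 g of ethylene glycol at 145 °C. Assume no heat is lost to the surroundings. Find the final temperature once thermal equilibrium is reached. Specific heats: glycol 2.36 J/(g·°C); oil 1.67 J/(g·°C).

T_f ≈ 133.9 °C

With ΣQ=0 the equilibrium temperature is the m·c-weighted mean:
T_f = (1847.9*145 + 599.53*99.5) / (1847.9 + 599.53)
    = 327596 / 2447.4 ≈ 133.85 °C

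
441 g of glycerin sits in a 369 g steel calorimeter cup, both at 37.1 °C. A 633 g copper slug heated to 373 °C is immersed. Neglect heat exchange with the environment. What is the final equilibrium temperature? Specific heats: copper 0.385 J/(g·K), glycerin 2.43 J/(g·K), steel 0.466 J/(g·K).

Energy conservation, ΣQ = 0:
633*0.385*(T − 373) + 441*2.43*(T − 37.1) + 369*0.466*(T − 37.1) = 0
1487.3 T = 137039
T = 137039/1487.3 ≈ 92.14 °C

T_f ≈ 92.1 °C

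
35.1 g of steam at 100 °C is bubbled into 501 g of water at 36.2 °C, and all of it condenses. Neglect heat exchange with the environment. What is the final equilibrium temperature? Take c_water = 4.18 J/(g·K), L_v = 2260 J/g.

T_f ≈ 75.8 °C

Net heat exchanged in the isolated system is zero:
condense steam: −35.1×2260 = −79326; condensed water 100 °C→T: 146.72(T − 100); original water: 2094.2(T − 36.2)
2240.9 T = 79326 + 14672 + 75809 = 169807
T ≈ 75.78 °C, under the boiling point, so the assumption holds.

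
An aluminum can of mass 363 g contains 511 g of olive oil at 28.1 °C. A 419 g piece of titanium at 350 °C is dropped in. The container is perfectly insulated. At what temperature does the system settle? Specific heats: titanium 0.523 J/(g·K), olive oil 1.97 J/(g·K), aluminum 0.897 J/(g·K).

T_f ≈ 73.6 °C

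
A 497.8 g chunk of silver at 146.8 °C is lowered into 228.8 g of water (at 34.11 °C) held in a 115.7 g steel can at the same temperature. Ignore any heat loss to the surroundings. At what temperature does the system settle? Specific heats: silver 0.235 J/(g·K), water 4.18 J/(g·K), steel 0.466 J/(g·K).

T_f ≈ 45.8 °C

Setting the total heat transfer to zero:
497.8×0.235×(T − 146.8) + 228.8×4.18×(T − 34.11) + 115.7×0.466×(T − 34.11) = 0
(116.98 + 956.38 + 53.92) T = 116.98×146.8 + 956.38×34.11 + 53.92×34.11
T = 51634/1127.3 ≈ 45.80 °C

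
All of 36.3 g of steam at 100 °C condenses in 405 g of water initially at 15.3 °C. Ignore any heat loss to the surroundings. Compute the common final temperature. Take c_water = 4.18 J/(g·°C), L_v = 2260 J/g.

Taking heat into each body as positive, Σ m c ΔT = 0:
steam→water at 100 °C releases m L_v = 36.3×2260 = 82038
  condensed water 100 °C→T: 151.73(T − 100)
  water warms: 405×4.18×(T − 15.3) = 1692.9(T − 15.3)
1844.6 T = 82038 + 15173 + 25901 = 123113
T ≈ 66.74 °C — below 100 °C, confirming all the steam condensed.

T_f ≈ 66.7 °C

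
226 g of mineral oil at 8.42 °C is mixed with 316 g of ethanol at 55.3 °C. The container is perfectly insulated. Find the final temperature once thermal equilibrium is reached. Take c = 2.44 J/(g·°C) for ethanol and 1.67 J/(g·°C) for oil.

T_f ≈ 39.9 °C

Let T be the final temperature. ΣQ_i = 0:
316·2.44·(T − 55.3) + 226·1.67·(T − 8.42) = 0
771.04(T − 55.3) + 377.42(T − 8.42) = 0
(771.04 + 377.42) T = 771.04·55.3 + 377.42·8.42
T ≈ 39.89 °C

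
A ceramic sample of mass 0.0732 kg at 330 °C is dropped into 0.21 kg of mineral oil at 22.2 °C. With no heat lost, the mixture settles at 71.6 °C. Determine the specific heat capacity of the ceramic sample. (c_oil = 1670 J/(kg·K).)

Let T be the final temperature. ΣQ_i = 0:
0.0732·c·(71.6 − 330) + 0.21·1670·(71.6 − 22.2) = 0
-18.91 c = -17325
c = -17325/-18.91 ≈ 915.9 J/(kg·K)

c ≈ 916 J/(kg·K)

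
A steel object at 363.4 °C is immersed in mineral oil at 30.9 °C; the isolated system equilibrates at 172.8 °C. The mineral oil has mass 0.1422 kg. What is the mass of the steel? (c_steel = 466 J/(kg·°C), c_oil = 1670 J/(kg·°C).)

Setting the total heat transfer to zero:
m×466×(172.8 − 363.4) + 0.1422×1670×(172.8 − 30.9) = 0
-88820 m = -33698
m = -33698/-88820 ≈ 0.3794 kg

m ≈ 0.379 kg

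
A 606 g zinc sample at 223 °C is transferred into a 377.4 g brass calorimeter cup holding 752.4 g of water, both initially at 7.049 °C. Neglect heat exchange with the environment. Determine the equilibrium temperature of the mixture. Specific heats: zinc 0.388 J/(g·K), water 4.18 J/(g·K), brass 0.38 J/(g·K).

Taking heat into each body as positive, Σ m c ΔT = 0:
606·0.388·(T − 223) + 752.4·4.18·(T − 7.049) + 377.4·0.38·(T − 7.049) = 0
3523.6 T = 75614
T ≈ 21.46 °C

T_f ≈ 21.5 °C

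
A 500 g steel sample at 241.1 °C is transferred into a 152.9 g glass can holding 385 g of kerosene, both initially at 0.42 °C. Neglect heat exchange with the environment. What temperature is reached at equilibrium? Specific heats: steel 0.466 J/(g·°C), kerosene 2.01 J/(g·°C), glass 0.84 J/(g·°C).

T_f ≈ 49.8 °C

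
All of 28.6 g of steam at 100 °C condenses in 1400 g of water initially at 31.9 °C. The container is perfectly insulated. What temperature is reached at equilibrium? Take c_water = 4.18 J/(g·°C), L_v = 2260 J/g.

T_f ≈ 44.1 °C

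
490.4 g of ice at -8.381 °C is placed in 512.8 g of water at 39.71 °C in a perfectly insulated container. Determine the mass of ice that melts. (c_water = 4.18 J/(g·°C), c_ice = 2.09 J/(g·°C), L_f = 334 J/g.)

m_melted ≈ 229 g

Cooling the water to 0 °C releases 512.8·4.18·39.71 = 85119 J.
Warming the ice to 0 °C takes 490.4·2.09·8.381 = 8590 J, leaving 76529 J for melting.
Fully melting the ice requires m_ice L_f = 490.4·334 = 163794 J.
76529 J < 163794 J, so only part of the ice melts and the system sits at 0 °C.
m_melted·334 = 76529  ⇒  m_melted ≈ 229.1 g.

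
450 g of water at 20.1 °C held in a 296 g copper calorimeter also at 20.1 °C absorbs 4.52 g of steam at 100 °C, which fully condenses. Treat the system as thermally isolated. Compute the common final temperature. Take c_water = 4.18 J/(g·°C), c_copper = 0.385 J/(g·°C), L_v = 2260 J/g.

T_f ≈ 25.9 °C

Net heat exchanged in the isolated system is zero:
steam→water at 100 °C releases m L_v = 4.52·2260 = 10215
  condensed water 100 °C→T: 18.89(T − 100)
  water warms: 450·4.18·(T − 20.1) = 1881(T − 20.1)
  copper cup: 296·0.385·(T − 20.1) = 113.96(T − 20.1)
2013.9 T = 10215 + 1889.4 + 40099 = 52203
T ≈ 25.92 °C — below 100 °C, confirming all the steam condensed.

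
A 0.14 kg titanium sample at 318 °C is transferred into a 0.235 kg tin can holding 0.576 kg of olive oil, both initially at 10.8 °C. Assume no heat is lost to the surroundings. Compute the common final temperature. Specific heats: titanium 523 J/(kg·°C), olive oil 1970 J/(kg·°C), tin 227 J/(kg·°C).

T_f ≈ 28.6 °C

Setting the total heat transfer to zero:
0.14·523·(T − 318) + 0.576·1970·(T − 10.8) + 0.235·227·(T − 10.8) = 0
73.22(T − 318) + 1134.7(T − 10.8) + 53.34(T − 10.8) = 0
1261.3 T = 36115
T = 36115/1261.3 ≈ 28.63 °C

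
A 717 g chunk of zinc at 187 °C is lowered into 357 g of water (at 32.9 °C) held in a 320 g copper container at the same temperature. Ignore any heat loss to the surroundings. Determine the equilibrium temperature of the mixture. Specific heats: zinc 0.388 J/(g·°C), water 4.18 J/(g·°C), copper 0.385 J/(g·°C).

Taking heat into each body as positive, Σ m c ΔT = 0:
717*0.388*(T − 187) + 357*4.18*(T − 32.9) + 320*0.385*(T − 32.9) = 0
1893.7 T = 105171
T = 105171 / 1893.7 = 55.5 °C

T_f ≈ 55.5 °C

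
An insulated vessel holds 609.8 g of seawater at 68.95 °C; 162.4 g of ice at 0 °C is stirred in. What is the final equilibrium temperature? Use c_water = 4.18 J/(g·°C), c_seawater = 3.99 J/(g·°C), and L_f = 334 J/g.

T_f ≈ 36.5 °C

Net heat exchanged in the isolated system is zero:
latent heat to melt: 162.4·334 = 54242
  warm the meltwater: 678.83 T
  seawater cools: 609.8·3.99·(T − 68.95) = 2433.1(T − 68.95)
3111.9 T = 167762 − 54242 = 113521
T ≈ 36.48 °C. Since T > 0 °C, the all-ice-melts assumption holds.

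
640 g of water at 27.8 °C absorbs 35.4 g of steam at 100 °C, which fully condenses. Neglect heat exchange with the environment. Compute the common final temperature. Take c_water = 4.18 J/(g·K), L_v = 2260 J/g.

T_f ≈ 59.9 °C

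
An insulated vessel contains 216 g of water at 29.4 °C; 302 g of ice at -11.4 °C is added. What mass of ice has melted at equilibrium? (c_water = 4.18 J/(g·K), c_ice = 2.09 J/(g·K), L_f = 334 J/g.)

Water can give up m c ΔT = 216·4.18·29.4 = 26545 J before reaching 0 °C.
Of that, 302·2.09·11.4 = 7195.5 J goes to bring the ice to 0 °C, leaving 19349 J.
To melt every bit of ice: 302·334 = 100868 J.
19349 J < 100868 J, so only part of the ice melts and the system sits at 0 °C.
Mass melted = 19349/334 ≈ 57.93 g.

m_melted ≈ 57.9 g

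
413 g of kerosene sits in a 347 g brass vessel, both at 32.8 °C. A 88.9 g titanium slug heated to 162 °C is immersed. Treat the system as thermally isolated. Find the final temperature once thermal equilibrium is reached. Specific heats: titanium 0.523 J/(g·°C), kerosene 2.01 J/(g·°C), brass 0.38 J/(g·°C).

T_f ≈ 38.8 °C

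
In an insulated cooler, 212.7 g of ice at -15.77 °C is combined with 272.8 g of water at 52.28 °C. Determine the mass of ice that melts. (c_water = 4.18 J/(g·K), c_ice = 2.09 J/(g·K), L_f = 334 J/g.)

Heat available from the water dropping to 0 °C: 272.8×4.18×52.28 = 59615 J.
Of that, 212.7×2.09×15.77 = 7010.4 J goes to bring the ice to 0 °C, leaving 52605 J.
To melt every bit of ice: 212.7×334 = 71042 J.
Since 52605 < 71042 J, not all the ice melts; equilibrium is at 0 °C.
m_melt = 52605 / L_f = 157.5 g.

m_melted ≈ 157 g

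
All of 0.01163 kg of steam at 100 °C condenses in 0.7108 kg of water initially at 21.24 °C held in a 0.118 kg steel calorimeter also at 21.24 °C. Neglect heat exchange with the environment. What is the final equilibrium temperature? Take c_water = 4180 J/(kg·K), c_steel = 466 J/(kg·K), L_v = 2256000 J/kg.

T_f ≈ 31.0 °C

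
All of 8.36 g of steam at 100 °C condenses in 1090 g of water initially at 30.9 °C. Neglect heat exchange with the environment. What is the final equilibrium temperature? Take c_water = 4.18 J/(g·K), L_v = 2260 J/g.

T_f ≈ 35.5 °C

Let T be the final temperature. ΣQ_i = 0:
steam→water at 100 °C releases m L_v = 8.36·2260 = 18894
  condensate cools 100→T: 8.36·4.18·(T − 100) = 34.94(T − 100)
  water warms: 1090·4.18·(T − 30.9) = 4556.2(T − 30.9)
4591.1 T = 18894 + 3494.5 + 140787 = 163175
T ≈ 35.54 °C — below 100 °C, confirming all the steam condensed.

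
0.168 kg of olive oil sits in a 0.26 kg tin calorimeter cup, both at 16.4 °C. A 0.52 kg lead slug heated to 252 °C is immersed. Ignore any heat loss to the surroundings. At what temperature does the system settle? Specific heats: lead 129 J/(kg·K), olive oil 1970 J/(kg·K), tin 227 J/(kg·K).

T_f ≈ 51.0 °C

Let T be the final temperature. ΣQ_i = 0:
0.52*129*(T − 252) + 0.168*1970*(T − 16.4) + 0.26*227*(T − 16.4) = 0
67.08(T − 252) + 330.96(T − 16.4) + 59.02(T − 16.4) = 0
(67.08 + 330.96 + 59.02) T = 67.08*252 + 330.96*16.4 + 59.02*16.4
T ≈ 50.98 °C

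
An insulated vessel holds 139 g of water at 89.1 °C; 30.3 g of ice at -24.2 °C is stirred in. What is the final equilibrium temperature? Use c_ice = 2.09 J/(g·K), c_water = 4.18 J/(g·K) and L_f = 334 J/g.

T_f ≈ 56.7 °C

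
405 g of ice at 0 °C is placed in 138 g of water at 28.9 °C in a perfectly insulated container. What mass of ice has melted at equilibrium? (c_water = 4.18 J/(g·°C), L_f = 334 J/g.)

Cooling the water to 0 °C releases 138·4.18·28.9 = 16671 J.
Melting all 405 g of ice would need 405·334 = 135270 J.
Since 16671 < 135270 J, not all the ice melts; equilibrium is at 0 °C.
m_melted·334 = 16671  ⇒  m_melted ≈ 49.91 g.

m_melted ≈ 49.9 g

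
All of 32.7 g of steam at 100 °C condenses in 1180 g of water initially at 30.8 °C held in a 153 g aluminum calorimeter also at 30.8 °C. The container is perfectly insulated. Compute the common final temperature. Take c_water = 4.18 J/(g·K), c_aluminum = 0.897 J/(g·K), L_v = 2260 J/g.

Conservation of energy gives ΣQ = 0:
latent heat released on condensation: 32.7×2260 = 73902; condensate cools 100→T: 32.7×4.18×(T − 100) = 136.69(T − 100); original water: 4932.4(T − 30.8); cup: 137.24(T − 30.8)
5206.3 T = 73902 + 13669 + 156145 = 243716
T ≈ 46.81 °C (< 100 °C, so full condensation is consistent).

T_f ≈ 46.8 °C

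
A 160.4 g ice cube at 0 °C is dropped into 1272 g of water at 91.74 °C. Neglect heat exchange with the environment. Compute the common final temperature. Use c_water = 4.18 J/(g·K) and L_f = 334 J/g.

T_f ≈ 72.5 °C

Conservation of energy gives ΣQ = 0:
latent heat to melt: 160.4·334 = 53574
  warm the meltwater: 670.47 T
  water: 5317(T − 91.74)
5987.4 T = 487778 − 53574 = 434204
T ≈ 72.52 °C (positive, so assuming full melt was valid).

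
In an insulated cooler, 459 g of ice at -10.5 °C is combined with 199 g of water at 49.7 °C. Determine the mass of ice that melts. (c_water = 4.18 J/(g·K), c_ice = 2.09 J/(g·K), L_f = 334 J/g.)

Cooling the water to 0 °C releases 199×4.18×49.7 = 41341 J.
Warming the ice to 0 °C takes 459×2.09×10.5 = 10073 J, leaving 31269 J for melting.
Melting all 459 g of ice would need 459×334 = 153306 J.
Since 31269 < 153306 J, not all the ice melts; equilibrium is at 0 °C.
Mass melted = 31269/334 ≈ 93.62 g.

m_melted ≈ 93.6 g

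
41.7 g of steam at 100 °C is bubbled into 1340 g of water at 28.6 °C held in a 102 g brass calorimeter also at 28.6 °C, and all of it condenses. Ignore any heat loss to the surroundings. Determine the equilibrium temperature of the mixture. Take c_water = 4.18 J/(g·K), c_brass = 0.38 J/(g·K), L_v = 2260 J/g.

T_f ≈ 46.9 °C

Taking heat into each body as positive, Σ m c ΔT = 0:
latent heat released on condensation: 41.7×2260 = 94242
  condensed water 100 °C→T: 174.31(T − 100)
  original water: 5601.2(T − 28.6)
  brass cup: 102×0.38×(T − 28.6) = 38.76(T − 28.6)
5814.3 T = 94242 + 17431 + 161303 = 272975
T ≈ 46.95 °C, under the boiling point, so the assumption holds.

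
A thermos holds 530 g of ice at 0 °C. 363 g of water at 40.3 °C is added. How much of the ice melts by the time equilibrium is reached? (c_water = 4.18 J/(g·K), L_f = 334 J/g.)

Water can give up m c ΔT = 363×4.18×40.3 = 61149 J before reaching 0 °C.
Melting all 530 g of ice would need 530×334 = 177020 J.
That's not enough to melt it all — equilibrium is at 0 °C with ice remaining.
m_melted×334 = 61149  ⇒  m_melted ≈ 183.1 g.

m_melted ≈ 183 g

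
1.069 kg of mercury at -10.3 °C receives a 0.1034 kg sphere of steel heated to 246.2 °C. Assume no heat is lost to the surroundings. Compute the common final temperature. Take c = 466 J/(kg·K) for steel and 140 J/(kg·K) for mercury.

Set heat shed by the hot body equal to heat absorbed by the cold body:
0.1034*466*(246.2 − T) = 1.069*140*(T − (-10.3))
48.18(246.2 − T) = 149.66(T − (-10.3))
197.84 T = 10322  ⇒  T ≈ 52.17 °C

T_f ≈ 52.2 °C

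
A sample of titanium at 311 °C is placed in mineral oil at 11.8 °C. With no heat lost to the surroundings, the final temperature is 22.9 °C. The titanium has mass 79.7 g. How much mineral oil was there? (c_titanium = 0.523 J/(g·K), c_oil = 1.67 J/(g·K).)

m ≈ 648 g

|Q_titanium| = |Q_oil|:
79.7×0.523×(311 − 22.9) = m×1.67×(22.9 − 11.8)
18.54 m = 12009  ⇒  m ≈ 647.8 g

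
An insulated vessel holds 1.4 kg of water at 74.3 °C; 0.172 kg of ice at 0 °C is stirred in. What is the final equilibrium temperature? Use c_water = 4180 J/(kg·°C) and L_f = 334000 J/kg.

Conservation of energy gives ΣQ = 0:
latent heat to melt: 0.172·334000 = 57448
  warm the meltwater: 718.96 T
  water: 5852(T − 74.3)
6571 T = 434804 − 57448 = 377356
T ≈ 57.43 °C — above 0 °C, consistent with complete melting.

T_f ≈ 57.4 °C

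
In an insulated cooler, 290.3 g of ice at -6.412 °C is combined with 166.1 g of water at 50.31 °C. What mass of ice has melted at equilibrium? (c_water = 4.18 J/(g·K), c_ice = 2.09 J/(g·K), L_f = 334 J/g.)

m_melted ≈ 92.9 g

Cooling the water to 0 °C releases 166.1·4.18·50.31 = 34930 J.
Of that, 290.3·2.09·6.412 = 3890.3 J goes to bring the ice to 0 °C, leaving 31040 J.
To melt every bit of ice: 290.3·334 = 96960 J.
31040 J < 96960 J, so only part of the ice melts and the system sits at 0 °C.
m_melted·334 = 31040  ⇒  m_melted ≈ 92.93 g.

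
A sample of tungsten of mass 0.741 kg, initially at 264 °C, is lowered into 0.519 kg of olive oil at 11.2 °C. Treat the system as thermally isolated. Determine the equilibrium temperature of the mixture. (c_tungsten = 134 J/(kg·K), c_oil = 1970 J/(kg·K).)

T_f ≈ 33.6 °C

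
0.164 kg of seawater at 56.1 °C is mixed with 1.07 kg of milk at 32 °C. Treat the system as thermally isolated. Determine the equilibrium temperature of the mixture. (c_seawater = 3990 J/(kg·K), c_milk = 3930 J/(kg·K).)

With ΣQ=0 the equilibrium temperature is the m·c-weighted mean:
T_f = (654.36·56.1 + 4205.1·32) / (654.36 + 4205.1)
    = 171273 / 4859.5 ≈ 35.25 °C

T_f ≈ 35.2 °C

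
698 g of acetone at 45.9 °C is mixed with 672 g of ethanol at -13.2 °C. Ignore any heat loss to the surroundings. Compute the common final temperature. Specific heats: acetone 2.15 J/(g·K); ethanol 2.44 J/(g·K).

T_f ≈ 15.0 °C

T_f = Σ m_i c_i T_i / Σ m_i c_i:
T_f = (1500.7*45.9 + 1639.7*(-13.2)) / (1500.7 + 1639.7)
    = 47238 / 3140.4 ≈ 15.04 °C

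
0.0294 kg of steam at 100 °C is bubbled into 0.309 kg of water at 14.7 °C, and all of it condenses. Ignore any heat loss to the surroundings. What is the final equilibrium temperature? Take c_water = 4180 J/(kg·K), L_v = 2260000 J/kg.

T_f ≈ 69.1 °C

Let T be the final temperature. ΣQ_i = 0:
condense steam: −0.0294×2260000 = −66444; condensate cools 100→T: 0.0294×4180×(T − 100) = 122.89(T − 100); water warms: 0.309×4180×(T − 14.7) = 1291.6(T − 14.7)
1414.5 T = 66444 + 12289 + 18987 = 97720
T ≈ 69.08 °C (< 100 °C, so full condensation is consistent).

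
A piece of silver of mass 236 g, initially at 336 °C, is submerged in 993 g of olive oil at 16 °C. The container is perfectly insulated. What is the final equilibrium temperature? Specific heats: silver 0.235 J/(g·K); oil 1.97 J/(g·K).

T_f ≈ 24.8 °C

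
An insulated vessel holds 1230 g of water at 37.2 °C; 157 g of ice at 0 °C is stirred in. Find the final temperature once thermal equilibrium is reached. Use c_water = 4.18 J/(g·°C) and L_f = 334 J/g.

T_f ≈ 23.9 °C

Setting the total heat transfer to zero:
latent heat to melt: 157·334 = 52438; meltwater 0→T: 157·4.18·T = 656.26 T; water cools: 1230·4.18·(T − 37.2) = 5141.4(T − 37.2)
5797.7 T = 191260 − 52438 = 138822
T ≈ 23.94 °C — above 0 °C, consistent with complete melting.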